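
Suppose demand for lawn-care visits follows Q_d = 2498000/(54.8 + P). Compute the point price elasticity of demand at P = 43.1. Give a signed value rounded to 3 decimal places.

-0.440

dQ_d/dP = −2498000/(54.8 + P)² = -260.632. At P = 43.1, Q_d = 25515.8.
Ed = (dQ_d/dP)·(P/Q_d) = (-260.632) × (43.1/25515.8) = -0.44024…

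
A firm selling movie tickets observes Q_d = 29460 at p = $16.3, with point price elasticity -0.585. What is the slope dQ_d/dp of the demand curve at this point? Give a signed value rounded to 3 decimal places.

-1057.307

Ed = (dQ_d/dp)·(p/Q_d) ⇒ dQ_d/dp = Ed·Q_d/p = (-0.585)·29460/16.3 = -1057.30674…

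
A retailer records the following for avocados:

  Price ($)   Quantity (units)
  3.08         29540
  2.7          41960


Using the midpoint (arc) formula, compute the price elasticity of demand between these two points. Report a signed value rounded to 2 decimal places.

%ΔQ = (41960 − 29540) / [(29540 + 41960)/2] = 12420/35750 = 0.347412…
%ΔP = (2.7 − 3.08) / [(3.08 + 2.7)/2] = -0.38/2.89 = -0.131487…
Arc Ed = %ΔQ / %ΔP = (12420/35750) / (-0.38/2.89) = -2.6421…

-2.64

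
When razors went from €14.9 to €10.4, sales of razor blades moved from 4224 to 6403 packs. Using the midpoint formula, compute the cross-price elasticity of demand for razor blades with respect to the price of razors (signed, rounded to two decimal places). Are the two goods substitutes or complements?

%ΔQ_{razor blades} = (6403 − 4224)/avg = 2179/5313.5 = 0.410087…
%ΔP_{razors} = (10.4 − 14.9)/avg = -4.5/12.65 = -0.355731…
E_cross = (2179/5313.5) / (-4.5/12.65) = -1.1528…
E_cross < 0 ⇒ the goods are complements.

-1.15; complements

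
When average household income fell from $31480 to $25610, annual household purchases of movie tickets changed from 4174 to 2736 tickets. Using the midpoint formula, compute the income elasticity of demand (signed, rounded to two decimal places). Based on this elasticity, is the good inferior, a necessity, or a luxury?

2.02; luxury

%ΔQ = (2736 − 4174)/[( 4174 + 2736)/2] = -1438/3455 = -0.416208…
%ΔIncome = (25610 − 31480)/[( 31480 + 25610)/2] = -5870/28545 = -0.205640…
E_income = (-1438/3455) / (-5870/28545) = 2.0239…
E_income > 1 ⇒ normal good, luxury.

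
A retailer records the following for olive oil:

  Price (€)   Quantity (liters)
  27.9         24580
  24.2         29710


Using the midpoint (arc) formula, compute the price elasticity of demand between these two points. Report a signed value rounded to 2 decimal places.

%ΔQ = (29710 − 24580) / [(24580 + 29710)/2] = 5130/27145 = 0.188985…
%ΔP = (24.2 − 27.9) / [(27.9 + 24.2)/2] = -3.7/26.05 = -0.142034…
Arc Ed = %ΔQ / %ΔP = (5130/27145) / (-3.7/26.05) = -1.3305…

-1.33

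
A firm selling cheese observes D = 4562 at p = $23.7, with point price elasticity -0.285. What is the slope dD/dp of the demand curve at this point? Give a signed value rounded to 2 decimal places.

Ed = (dD/dp)·(p/D) ⇒ dD/dp = Ed·D/p = (-0.285)·4562/23.7 = -54.8594…

-54.86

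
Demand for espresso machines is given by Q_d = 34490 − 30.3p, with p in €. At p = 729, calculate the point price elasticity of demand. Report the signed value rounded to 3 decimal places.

-1.781

dQ_d/dp = −30.3. At p = 729, Q_d = 34490 − 30.3(729) = 12401.3.
Ed = (dQ_d/dp)·(p/Q_d) = −30.3 × (729/12401.3) = -1.78116…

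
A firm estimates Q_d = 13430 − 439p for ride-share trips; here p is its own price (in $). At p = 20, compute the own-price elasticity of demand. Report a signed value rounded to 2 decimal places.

At the given values, Q_d = 13430 − 439(20) = 4650.
∂Q_d/∂p = −439.
E = (-439) × (20/4650) = -1.8881…

-1.89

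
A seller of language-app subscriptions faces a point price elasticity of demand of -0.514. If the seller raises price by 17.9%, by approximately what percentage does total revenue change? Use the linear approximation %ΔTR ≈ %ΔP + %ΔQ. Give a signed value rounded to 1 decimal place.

+8.7%

%ΔQ ≈ Ed × %ΔP = (-0.514) × (+17.9%) = -9.2006%
%ΔTR ≈ %ΔP + %ΔQ = (+17.9%) + (-9.2006%) = +8.6994%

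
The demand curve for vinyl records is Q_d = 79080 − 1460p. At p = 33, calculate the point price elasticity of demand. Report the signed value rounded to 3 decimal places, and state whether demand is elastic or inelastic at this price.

-1.559; elastic

dQ_d/dp = −1460. At p = 33, Q_d = 79080 − 1460(33) = 30900.
Ed = (dQ_d/dp)·(p/Q_d) = −1460 × (33/30900) = -1.55922…
|Ed| = 1.559 > 1, so demand is elastic.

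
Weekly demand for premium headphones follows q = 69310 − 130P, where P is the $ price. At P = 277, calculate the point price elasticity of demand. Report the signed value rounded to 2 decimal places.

-1.08

dq/dP = −130. At P = 277, q = 69310 − 130(277) = 33300.
Ed = (dq/dP)·(P/q) = −130 × (277/33300) = -1.0813…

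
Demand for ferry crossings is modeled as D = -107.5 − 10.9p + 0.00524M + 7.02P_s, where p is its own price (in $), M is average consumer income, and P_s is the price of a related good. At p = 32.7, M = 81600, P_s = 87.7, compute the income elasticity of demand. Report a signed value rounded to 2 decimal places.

At the given values, D = -107.5 − 10.9(32.7) + 0.00524(81600) + 7.02(87.7) = 579.308.
∂D/∂M = 0.00524.
E = (0.00524) × (81600/579.308) = 0.7380…

0.74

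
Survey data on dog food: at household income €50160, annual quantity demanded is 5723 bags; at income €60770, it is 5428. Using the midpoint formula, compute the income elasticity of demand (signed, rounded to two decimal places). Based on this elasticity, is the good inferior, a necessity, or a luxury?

-0.28; inferior

%ΔQ = (5428 − 5723)/[( 5723 + 5428)/2] = -295/5575.5 = -0.052910…
%ΔIncome = (60770 − 50160)/[( 50160 + 60770)/2] = 10610/55465 = 0.191291…
E_income = (-295/5575.5) / (10610/55465) = -0.2765…
E_income < 0 ⇒ inferior good.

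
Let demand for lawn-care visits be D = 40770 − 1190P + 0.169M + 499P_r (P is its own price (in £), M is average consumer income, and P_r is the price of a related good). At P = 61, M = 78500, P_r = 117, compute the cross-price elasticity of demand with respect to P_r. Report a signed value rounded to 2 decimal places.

At the given values, D = 40770 − 1190(61) + 0.169(78500) + 499(117) = 39829.5.
∂D/∂P_r = 499.
E = (499) × (117/39829.5) = 1.4658…

1.47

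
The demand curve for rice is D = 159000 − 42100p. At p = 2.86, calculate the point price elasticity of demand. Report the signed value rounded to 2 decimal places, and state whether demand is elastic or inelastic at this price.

-3.12; elastic

dD/dp = −42100. At p = 2.86, D = 159000 − 42100(2.86) = 38594.
Ed = (dD/dp)·(p/D) = −42100 × (2.86/38594) = -3.1198…
|Ed| = 3.12 > 1, so demand is elastic.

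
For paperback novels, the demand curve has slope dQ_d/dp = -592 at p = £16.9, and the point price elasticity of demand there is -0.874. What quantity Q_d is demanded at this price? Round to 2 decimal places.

Ed = (dQ_d/dp)·(p/Q_d) ⇒ Q_d = (dQ_d/dp)·p/Ed = (-592)·16.9/(-0.874) = 11447.1395…

11447.14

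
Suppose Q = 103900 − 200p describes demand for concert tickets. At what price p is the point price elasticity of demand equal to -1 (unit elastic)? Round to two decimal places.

259.75

Ed = −200p/(103900 − 200p). Set this equal to -1:
200p = 1·(103900 − 200p) ⇒ 200p(1 + 1) = 1·103900
p = 1·103900 / (200·2) = 259.75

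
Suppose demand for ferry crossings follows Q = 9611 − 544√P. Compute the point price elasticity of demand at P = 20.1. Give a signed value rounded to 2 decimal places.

-0.17

dQ/dP = −544/(2√P) = -60.6696. At P = 20.1, Q = 7172.08.
Ed = (dQ/dP)·(P/Q) = (-60.6696) × (20.1/7172.08) = -0.1700…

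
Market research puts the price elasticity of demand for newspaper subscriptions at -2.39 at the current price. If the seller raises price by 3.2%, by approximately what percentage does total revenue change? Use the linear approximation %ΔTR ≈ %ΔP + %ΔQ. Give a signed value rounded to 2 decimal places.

%ΔQ ≈ Ed × %ΔP = (-2.39) × (+3.2%) = -7.6480%
%ΔTR ≈ %ΔP + %ΔQ = (+3.2%) + (-7.6480%) = -4.4480%

-4.45%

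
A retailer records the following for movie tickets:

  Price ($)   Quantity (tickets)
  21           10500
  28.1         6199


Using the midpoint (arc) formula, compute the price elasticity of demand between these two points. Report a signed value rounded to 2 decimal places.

-1.78

%ΔQ = (6199 − 10500) / [(10500 + 6199)/2] = -4301/8349.5 = -0.515120…
%ΔP = (28.1 − 21) / [(21 + 28.1)/2] = 7.1/24.55 = 0.289205…
Arc Ed = %ΔQ / %ΔP = (-4301/8349.5) / (7.1/24.55) = -1.7811…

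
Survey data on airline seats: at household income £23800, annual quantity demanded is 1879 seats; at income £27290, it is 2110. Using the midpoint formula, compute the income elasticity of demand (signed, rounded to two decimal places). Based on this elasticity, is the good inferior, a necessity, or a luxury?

0.85; necessity

%ΔQ = (2110 − 1879)/[( 1879 + 2110)/2] = 231/1994.5 = 0.115818…
%ΔIncome = (27290 − 23800)/[( 23800 + 27290)/2] = 3490/25545 = 0.136621…
E_income = (231/1994.5) / (3490/25545) = 0.8477…
0 < E_income < 1 ⇒ normal good, necessity.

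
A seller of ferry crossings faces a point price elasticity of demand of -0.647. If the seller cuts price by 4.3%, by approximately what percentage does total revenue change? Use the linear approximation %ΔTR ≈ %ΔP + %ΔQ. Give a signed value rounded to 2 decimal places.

-1.52%

%ΔQ ≈ Ed × %ΔP = (-0.647) × (-4.3%) = +2.7821%
%ΔTR ≈ %ΔP + %ΔQ = (-4.3%) + (+2.7821%) = -1.5179%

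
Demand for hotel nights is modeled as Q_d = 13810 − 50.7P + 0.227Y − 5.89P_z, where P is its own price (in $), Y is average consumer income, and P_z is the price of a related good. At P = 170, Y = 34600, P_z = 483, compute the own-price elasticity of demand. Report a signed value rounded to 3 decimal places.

-0.845

At the given values, Q_d = 13810 − 50.7(170) + 0.227(34600) − 5.89(483) = 10200.33.
∂Q_d/∂P = −50.7.
E = (-50.7) × (170/10200.33) = -0.84497…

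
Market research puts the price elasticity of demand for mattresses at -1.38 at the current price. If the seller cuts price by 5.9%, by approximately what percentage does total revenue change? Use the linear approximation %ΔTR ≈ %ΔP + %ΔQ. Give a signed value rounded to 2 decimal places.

%ΔQ ≈ Ed × %ΔP = (-1.38) × (-5.9%) = +8.1420%
%ΔTR ≈ %ΔP + %ΔQ = (-5.9%) + (+8.1420%) = +2.2420%

+2.24%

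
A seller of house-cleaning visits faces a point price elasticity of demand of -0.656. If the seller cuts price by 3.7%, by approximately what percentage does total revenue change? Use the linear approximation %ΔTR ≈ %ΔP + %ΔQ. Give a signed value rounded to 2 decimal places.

-1.27%

%ΔQ ≈ Ed × %ΔP = (-0.656) × (-3.7%) = +2.4272%
%ΔTR ≈ %ΔP + %ΔQ = (-3.7%) + (+2.4272%) = -1.2728%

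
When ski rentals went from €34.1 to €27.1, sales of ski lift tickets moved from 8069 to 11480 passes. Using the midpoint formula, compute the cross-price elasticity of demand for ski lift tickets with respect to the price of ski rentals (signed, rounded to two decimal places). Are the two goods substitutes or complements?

-1.53; complements

%ΔQ_{ski lift tickets} = (11480 − 8069)/avg = 3411/9774.5 = 0.348969…
%ΔP_{ski rentals} = (27.1 − 34.1)/avg = -7/30.6 = -0.228758…
E_cross = (3411/9774.5) / (-7/30.6) = -1.5254…
E_cross < 0 ⇒ the goods are complements.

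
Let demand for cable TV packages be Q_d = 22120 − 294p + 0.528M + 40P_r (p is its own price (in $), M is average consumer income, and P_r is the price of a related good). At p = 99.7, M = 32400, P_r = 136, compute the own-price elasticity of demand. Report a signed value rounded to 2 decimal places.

At the given values, Q_d = 22120 − 294(99.7) + 0.528(32400) + 40(136) = 15355.4.
∂Q_d/∂p = −294.
E = (-294) × (99.7/15355.4) = -1.9088…

-1.91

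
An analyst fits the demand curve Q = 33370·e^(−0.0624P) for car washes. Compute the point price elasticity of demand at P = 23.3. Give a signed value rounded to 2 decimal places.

-1.45

dQ/dP = −0.0624·Q = -486.532. At P = 23.3, Q = 7796.99.
Ed = (dQ/dP)·(P/Q) = (-486.532) × (23.3/7796.99) = -1.4539…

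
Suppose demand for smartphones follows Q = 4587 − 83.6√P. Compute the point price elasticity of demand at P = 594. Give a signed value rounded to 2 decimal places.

dQ/dP = −83.6/(2√P) = -1.71507. At P = 594, Q = 2549.49.
Ed = (dQ/dP)·(P/Q) = (-1.71507) × (594/2549.49) = -0.3995…

-0.40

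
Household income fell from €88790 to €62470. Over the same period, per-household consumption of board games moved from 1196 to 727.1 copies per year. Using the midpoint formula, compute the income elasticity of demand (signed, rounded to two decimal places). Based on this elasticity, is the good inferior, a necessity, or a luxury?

%ΔQ = (727.1 − 1196)/[( 1196 + 727.1)/2] = -468.9/961.55 = -0.487650…
%ΔIncome = (62470 − 88790)/[( 88790 + 62470)/2] = -26320/75630 = -0.348010…
E_income = (-468.9/961.55) / (-26320/75630) = 1.4012…
E_income > 1 ⇒ normal good, luxury.

1.40; luxury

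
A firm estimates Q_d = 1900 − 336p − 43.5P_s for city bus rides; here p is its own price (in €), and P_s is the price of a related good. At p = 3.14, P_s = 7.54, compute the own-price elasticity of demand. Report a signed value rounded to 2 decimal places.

-2.04

At the given values, Q_d = 1900 − 336(3.14) − 43.5(7.54) = 516.97.
∂Q_d/∂p = −336.
E = (-336) × (3.14/516.97) = -2.0408…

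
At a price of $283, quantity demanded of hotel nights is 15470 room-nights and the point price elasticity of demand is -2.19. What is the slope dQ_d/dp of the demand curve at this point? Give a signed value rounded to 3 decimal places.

-119.715

Ed = (dQ_d/dp)·(p/Q_d) ⇒ dQ_d/dp = Ed·Q_d/p = (-2.19)·15470/283 = -119.71484…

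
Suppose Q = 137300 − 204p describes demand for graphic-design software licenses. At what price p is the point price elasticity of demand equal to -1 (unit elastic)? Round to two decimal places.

Ed = −204p/(137300 − 204p). Set this equal to -1:
204p = 1·(137300 − 204p) ⇒ 204p(1 + 1) = 1·137300
p = 1·137300 / (204·2) = 336.5196…

336.52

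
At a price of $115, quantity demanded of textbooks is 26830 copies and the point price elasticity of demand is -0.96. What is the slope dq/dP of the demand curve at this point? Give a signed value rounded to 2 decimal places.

Ed = (dq/dP)·(P/q) ⇒ dq/dP = Ed·q/P = (-0.96)·26830/115 = -223.9721…

-223.97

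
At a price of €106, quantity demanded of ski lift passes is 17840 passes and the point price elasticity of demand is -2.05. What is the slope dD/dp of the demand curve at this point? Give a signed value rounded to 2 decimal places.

Ed = (dD/dp)·(p/D) ⇒ dD/dp = Ed·D/p = (-2.05)·17840/106 = -345.0188…

-345.02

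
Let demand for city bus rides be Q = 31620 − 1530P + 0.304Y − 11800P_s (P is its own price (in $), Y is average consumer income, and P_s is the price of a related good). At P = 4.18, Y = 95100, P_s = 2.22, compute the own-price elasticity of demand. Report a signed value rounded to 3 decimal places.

At the given values, Q = 31620 − 1530(4.18) + 0.304(95100) − 11800(2.22) = 27939.
∂Q/∂P = −1530.
E = (-1530) × (4.18/27939) = -0.22890…

-0.229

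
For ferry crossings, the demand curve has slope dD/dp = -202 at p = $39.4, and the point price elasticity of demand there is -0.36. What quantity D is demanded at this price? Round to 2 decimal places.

22107.78

Ed = (dD/dp)·(p/D) ⇒ D = (dD/dp)·p/Ed = (-202)·39.4/(-0.36) = 22107.7777…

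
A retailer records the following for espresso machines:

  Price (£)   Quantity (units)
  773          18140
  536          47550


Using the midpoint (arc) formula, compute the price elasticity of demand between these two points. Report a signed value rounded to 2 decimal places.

%ΔQ = (47550 − 18140) / [(18140 + 47550)/2] = 29410/32845 = 0.895417…
%ΔP = (536 − 773) / [(773 + 536)/2] = -237/654.5 = -0.362108…
Arc Ed = %ΔQ / %ΔP = (29410/32845) / (-237/654.5) = -2.4727…

-2.47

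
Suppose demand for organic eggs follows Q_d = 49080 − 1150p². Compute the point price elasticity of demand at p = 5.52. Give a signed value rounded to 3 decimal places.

dQ_d/dp = −2·1150·p = -12696. At p = 5.52, Q_d = 14039.04.
Ed = (dQ_d/dp)·(p/Q_d) = (-12696) × (5.52/14039.04) = -4.99193…

-4.992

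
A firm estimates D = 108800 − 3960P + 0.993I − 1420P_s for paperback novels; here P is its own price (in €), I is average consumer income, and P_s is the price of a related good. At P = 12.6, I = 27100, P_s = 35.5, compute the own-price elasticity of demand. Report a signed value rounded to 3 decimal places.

At the given values, D = 108800 − 3960(12.6) + 0.993(27100) − 1420(35.5) = 35404.3.
∂D/∂P = −3960.
E = (-3960) × (12.6/35404.3) = -1.40932…

-1.409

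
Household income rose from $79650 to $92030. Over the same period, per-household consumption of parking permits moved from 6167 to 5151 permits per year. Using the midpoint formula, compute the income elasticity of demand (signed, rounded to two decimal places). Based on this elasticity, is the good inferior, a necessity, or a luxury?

-1.24; inferior

%ΔQ = (5151 − 6167)/[( 6167 + 5151)/2] = -1016/5659 = -0.179537…
%ΔIncome = (92030 − 79650)/[( 79650 + 92030)/2] = 12380/85840 = 0.144221…
E_income = (-1016/5659) / (12380/85840) = -1.2448…
E_income < 0 ⇒ inferior good.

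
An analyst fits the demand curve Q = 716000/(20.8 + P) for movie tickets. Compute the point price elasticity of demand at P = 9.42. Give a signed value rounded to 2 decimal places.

dQ/dP = −716000/(20.8 + P)² = -784.015. At P = 9.42, Q = 23692.9.
Ed = (dQ/dP)·(P/Q) = (-784.015) × (9.42/23692.9) = -0.3117…

-0.31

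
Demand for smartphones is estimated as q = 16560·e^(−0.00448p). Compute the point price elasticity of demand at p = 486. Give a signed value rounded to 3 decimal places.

-2.177

dq/dp = −0.00448·q = -8.40926. At p = 486, q = 1877.07.
Ed = (dq/dp)·(p/q) = (-8.40926) × (486/1877.07) = -2.17728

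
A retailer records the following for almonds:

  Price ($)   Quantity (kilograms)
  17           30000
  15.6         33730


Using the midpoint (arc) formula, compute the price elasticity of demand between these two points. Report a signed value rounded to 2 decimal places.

%ΔQ = (33730 − 30000) / [(30000 + 33730)/2] = 3730/31865 = 0.117056…
%ΔP = (15.6 − 17) / [(17 + 15.6)/2] = -1.4/16.3 = -0.085889…
Arc Ed = %ΔQ / %ΔP = (3730/31865) / (-1.4/16.3) = -1.3628…

-1.36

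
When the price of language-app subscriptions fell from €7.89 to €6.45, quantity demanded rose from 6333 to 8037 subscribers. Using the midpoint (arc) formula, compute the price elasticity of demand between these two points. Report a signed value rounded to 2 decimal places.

%ΔQ = (8037 − 6333) / [(6333 + 8037)/2] = 1704/7185 = 0.237160…
%ΔP = (6.45 − 7.89) / [(7.89 + 6.45)/2] = -1.44/7.17 = -0.200836…
Arc Ed = %ΔQ / %ΔP = (1704/7185) / (-1.44/7.17) = -1.1808…

-1.18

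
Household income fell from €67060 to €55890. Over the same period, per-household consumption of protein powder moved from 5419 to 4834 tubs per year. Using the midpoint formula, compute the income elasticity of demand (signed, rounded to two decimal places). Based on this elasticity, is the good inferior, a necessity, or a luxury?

0.63; necessity

%ΔQ = (4834 − 5419)/[( 5419 + 4834)/2] = -585/5126.5 = -0.114112…
%ΔIncome = (55890 − 67060)/[( 67060 + 55890)/2] = -11170/61475 = -0.181699…
E_income = (-585/5126.5) / (-11170/61475) = 0.6280…
0 < E_income < 1 ⇒ normal good, necessity.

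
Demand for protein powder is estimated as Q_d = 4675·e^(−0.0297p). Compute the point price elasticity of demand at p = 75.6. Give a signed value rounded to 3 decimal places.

dQ_d/dp = −0.0297·Q_d = -14.7031. At p = 75.6, Q_d = 495.053.
Ed = (dQ_d/dp)·(p/Q_d) = (-14.7031) × (75.6/495.053) = -2.24532

-2.245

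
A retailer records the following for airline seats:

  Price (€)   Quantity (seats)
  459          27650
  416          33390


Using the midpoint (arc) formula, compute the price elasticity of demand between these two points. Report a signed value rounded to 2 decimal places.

%ΔQ = (33390 − 27650) / [(27650 + 33390)/2] = 5740/30520 = 0.188073…
%ΔP = (416 − 459) / [(459 + 416)/2] = -43/437.5 = -0.098285…
Arc Ed = %ΔQ / %ΔP = (5740/30520) / (-43/437.5) = -1.9135…

-1.91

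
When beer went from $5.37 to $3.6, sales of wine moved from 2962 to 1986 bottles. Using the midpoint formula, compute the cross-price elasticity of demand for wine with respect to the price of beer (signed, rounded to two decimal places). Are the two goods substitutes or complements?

1.00; substitutes

%ΔQ_{wine} = (1986 − 2962)/avg = -976/2474 = -0.394502…
%ΔP_{beer} = (3.6 − 5.37)/avg = -1.77/4.485 = -0.394648…
E_cross = (-976/2474) / (-1.77/4.485) = 0.9996…
E_cross > 0 ⇒ the goods are substitutes.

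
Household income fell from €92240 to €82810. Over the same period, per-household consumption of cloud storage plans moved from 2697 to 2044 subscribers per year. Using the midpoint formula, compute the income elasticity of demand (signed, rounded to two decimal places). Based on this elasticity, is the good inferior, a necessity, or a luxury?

%ΔQ = (2044 − 2697)/[( 2697 + 2044)/2] = -653/2370.5 = -0.275469…
%ΔIncome = (82810 − 92240)/[( 92240 + 82810)/2] = -9430/87525 = -0.107740…
E_income = (-653/2370.5) / (-9430/87525) = 2.5567…
E_income > 1 ⇒ normal good, luxury.

2.56; luxury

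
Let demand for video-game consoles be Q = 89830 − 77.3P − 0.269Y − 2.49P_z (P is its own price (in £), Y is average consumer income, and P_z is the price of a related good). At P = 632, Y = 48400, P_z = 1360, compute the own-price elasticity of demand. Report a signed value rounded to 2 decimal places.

At the given values, Q = 89830 − 77.3(632) − 0.269(48400) − 2.49(1360) = 24570.4.
∂Q/∂P = −77.3.
E = (-77.3) × (632/24570.4) = -1.9883…

-1.99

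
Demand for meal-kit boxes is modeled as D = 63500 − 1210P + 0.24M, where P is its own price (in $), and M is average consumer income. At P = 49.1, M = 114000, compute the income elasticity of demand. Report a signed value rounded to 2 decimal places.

0.87

At the given values, D = 63500 − 1210(49.1) + 0.24(114000) = 31449.
∂D/∂M = 0.24.
E = (0.24) × (114000/31449) = 0.8699…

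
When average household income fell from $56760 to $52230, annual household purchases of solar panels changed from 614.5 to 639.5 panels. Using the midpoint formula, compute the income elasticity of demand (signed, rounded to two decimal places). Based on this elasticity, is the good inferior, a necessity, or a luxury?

%ΔQ = (639.5 − 614.5)/[( 614.5 + 639.5)/2] = 25/627 = 0.039872…
%ΔIncome = (52230 − 56760)/[( 56760 + 52230)/2] = -4530/54495 = -0.083126…
E_income = (25/627) / (-4530/54495) = -0.4796…
E_income < 0 ⇒ inferior good.

-0.48; inferior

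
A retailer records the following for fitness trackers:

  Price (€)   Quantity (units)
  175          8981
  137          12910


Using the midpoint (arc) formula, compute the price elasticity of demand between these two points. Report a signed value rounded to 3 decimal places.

-1.474

%ΔQ = (12910 − 8981) / [(8981 + 12910)/2] = 3929/10945.5 = 0.358960…
%ΔP = (137 − 175) / [(175 + 137)/2] = -38/156 = -0.243589…
Arc Ed = %ΔQ / %ΔP = (3929/10945.5) / (-38/156) = -1.47362…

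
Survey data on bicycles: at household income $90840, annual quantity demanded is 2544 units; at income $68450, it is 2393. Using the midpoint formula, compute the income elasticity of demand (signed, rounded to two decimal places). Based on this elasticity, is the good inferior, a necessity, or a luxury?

%ΔQ = (2393 − 2544)/[( 2544 + 2393)/2] = -151/2468.5 = -0.061170…
%ΔIncome = (68450 − 90840)/[( 90840 + 68450)/2] = -22390/79645 = -0.281122…
E_income = (-151/2468.5) / (-22390/79645) = 0.2175…
0 < E_income < 1 ⇒ normal good, necessity.

0.22; necessity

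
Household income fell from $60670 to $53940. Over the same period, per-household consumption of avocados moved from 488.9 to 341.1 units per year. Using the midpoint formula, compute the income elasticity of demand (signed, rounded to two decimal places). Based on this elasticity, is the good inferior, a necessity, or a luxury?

3.03; luxury

%ΔQ = (341.1 − 488.9)/[( 488.9 + 341.1)/2] = -147.8/415 = -0.356144…
%ΔIncome = (53940 − 60670)/[( 60670 + 53940)/2] = -6730/57305 = -0.117441…
E_income = (-147.8/415) / (-6730/57305) = 3.0325…
E_income > 1 ⇒ normal good, luxury.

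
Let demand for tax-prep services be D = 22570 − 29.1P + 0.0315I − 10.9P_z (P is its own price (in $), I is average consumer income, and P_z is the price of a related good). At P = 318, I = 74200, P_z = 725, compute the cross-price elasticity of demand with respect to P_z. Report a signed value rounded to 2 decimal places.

-1.02

At the given values, D = 22570 − 29.1(318) + 0.0315(74200) − 10.9(725) = 7751.
∂D/∂P_z = -10.9.
E = (-10.9) × (725/7751) = -1.0195…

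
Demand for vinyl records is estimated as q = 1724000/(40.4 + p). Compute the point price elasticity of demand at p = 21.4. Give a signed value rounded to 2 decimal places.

-0.35

dq/dp = −1724000/(40.4 + p)² = -451.399. At p = 21.4, q = 27896.4.
Ed = (dq/dp)·(p/q) = (-451.399) × (21.4/27896.4) = -0.3462…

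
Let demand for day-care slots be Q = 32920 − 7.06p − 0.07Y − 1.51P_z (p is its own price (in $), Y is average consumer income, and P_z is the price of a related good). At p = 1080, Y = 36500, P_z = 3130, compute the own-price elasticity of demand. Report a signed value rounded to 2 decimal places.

-0.42

At the given values, Q = 32920 − 7.06(1080) − 0.07(36500) − 1.51(3130) = 18013.9.
∂Q/∂p = −7.06.
E = (-7.06) × (1080/18013.9) = -0.4232…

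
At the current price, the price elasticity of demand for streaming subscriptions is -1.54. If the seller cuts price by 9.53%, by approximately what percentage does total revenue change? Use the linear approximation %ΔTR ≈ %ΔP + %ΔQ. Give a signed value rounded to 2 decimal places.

%ΔQ ≈ Ed × %ΔP = (-1.54) × (-9.53%) = +14.6762%
%ΔTR ≈ %ΔP + %ΔQ = (-9.53%) + (+14.6762%) = +5.1462%

+5.15%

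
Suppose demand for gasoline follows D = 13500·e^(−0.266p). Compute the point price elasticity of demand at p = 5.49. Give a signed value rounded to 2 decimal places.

-1.46

dD/dp = −0.266·D = -833.677. At p = 5.49, D = 3134.12.
Ed = (dD/dp)·(p/D) = (-833.677) × (5.49/3134.12) = -1.4603…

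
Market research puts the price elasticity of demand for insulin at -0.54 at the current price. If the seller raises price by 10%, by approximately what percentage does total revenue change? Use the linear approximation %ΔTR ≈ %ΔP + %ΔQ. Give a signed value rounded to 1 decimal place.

+4.6%

%ΔQ ≈ Ed × %ΔP = (-0.54) × (+10%) = -5.4000%
%ΔTR ≈ %ΔP + %ΔQ = (+10%) + (-5.4000%) = +4.6000%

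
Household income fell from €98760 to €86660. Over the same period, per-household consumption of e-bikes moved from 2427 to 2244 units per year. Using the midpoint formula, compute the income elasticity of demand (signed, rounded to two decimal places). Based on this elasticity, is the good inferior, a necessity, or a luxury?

0.60; necessity

%ΔQ = (2244 − 2427)/[( 2427 + 2244)/2] = -183/2335.5 = -0.078355…
%ΔIncome = (86660 − 98760)/[( 98760 + 86660)/2] = -12100/92710 = -0.130514…
E_income = (-183/2335.5) / (-12100/92710) = 0.6003…
0 < E_income < 1 ⇒ normal good, necessity.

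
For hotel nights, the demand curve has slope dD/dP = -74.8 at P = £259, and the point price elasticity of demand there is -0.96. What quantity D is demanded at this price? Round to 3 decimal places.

20180.417

Ed = (dD/dP)·(P/D) ⇒ D = (dD/dP)·P/Ed = (-74.8)·259/(-0.96) = 20180.41666…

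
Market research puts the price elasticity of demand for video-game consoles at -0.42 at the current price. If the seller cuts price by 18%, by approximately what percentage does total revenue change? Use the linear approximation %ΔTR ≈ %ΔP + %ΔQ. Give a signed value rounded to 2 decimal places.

%ΔQ ≈ Ed × %ΔP = (-0.42) × (-18%) = +7.5600%
%ΔTR ≈ %ΔP + %ΔQ = (-18%) + (+7.5600%) = -10.4400%

-10.44%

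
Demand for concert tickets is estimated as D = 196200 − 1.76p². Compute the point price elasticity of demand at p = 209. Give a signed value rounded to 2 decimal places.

dD/dp = −2·1.76·p = -735.68. At p = 209, D = 119321.44.
Ed = (dD/dp)·(p/D) = (-735.68) × (209/119321.44) = -1.2885…

-1.29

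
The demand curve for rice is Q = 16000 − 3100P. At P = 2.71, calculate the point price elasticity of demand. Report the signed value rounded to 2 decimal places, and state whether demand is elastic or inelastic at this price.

-1.11; elastic

dQ/dP = −3100. At P = 2.71, Q = 16000 − 3100(2.71) = 7599.
Ed = (dQ/dP)·(P/Q) = −3100 × (2.71/7599) = -1.1055…
|Ed| = 1.11 > 1, so demand is elastic.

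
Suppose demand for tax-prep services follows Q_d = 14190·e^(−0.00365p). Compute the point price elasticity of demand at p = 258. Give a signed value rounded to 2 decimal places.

-0.94

dQ_d/dp = −0.00365·Q_d = -20.1976. At p = 258, Q_d = 5533.59.
Ed = (dQ_d/dp)·(p/Q_d) = (-20.1976) × (258/5533.59) = -0.9417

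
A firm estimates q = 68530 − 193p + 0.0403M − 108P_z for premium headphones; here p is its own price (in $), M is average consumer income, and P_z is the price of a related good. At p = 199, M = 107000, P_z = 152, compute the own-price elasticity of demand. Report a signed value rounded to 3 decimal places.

-2.131

At the given values, q = 68530 − 193(199) + 0.0403(107000) − 108(152) = 18019.1.
∂q/∂p = −193.
E = (-193) × (199/18019.1) = -2.13146…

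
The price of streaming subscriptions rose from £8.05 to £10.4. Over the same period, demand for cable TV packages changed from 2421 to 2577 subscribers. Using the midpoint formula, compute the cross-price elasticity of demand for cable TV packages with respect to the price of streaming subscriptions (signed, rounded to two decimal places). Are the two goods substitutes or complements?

0.25; substitutes

%ΔQ_{cable TV packages} = (2577 − 2421)/avg = 156/2499 = 0.062424…
%ΔP_{streaming subscriptions} = (10.4 − 8.05)/avg = 2.35/9.225 = 0.254742…
E_cross = (156/2499) / (2.35/9.225) = 0.2450…
E_cross > 0 ⇒ the goods are substitutes.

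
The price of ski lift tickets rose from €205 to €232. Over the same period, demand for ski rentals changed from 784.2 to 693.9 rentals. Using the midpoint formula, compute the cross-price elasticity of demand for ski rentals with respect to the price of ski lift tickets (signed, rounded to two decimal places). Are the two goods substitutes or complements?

-0.99; complements

%ΔQ_{ski rentals} = (693.9 − 784.2)/avg = -90.3/739.05 = -0.122183…
%ΔP_{ski lift tickets} = (232 − 205)/avg = 27/218.5 = 0.123569…
E_cross = (-90.3/739.05) / (27/218.5) = -0.9887…
E_cross < 0 ⇒ the goods are complements.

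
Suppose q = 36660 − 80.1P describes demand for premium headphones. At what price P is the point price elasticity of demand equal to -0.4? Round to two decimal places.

130.77

Ed = −80.1P/(36660 − 80.1P). Set this equal to -0.4:
80.1P = 0.4·(36660 − 80.1P) ⇒ 80.1P(1 + 0.4) = 0.4·36660
P = 0.4·36660 / (80.1·1.4) = 130.7651…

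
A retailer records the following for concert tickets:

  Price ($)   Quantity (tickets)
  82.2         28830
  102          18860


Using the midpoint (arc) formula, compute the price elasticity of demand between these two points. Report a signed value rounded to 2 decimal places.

-1.94

%ΔQ = (18860 − 28830) / [(28830 + 18860)/2] = -9970/23845 = -0.418117…
%ΔP = (102 − 82.2) / [(82.2 + 102)/2] = 19.8/92.1 = 0.214983…
Arc Ed = %ΔQ / %ΔP = (-9970/23845) / (19.8/92.1) = -1.9448…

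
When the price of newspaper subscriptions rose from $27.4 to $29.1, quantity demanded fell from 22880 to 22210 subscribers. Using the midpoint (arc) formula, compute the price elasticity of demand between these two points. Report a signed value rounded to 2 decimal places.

-0.49

%ΔQ = (22210 − 22880) / [(22880 + 22210)/2] = -670/22545 = -0.029718…
%ΔP = (29.1 − 27.4) / [(27.4 + 29.1)/2] = 1.7/28.25 = 0.060176…
Arc Ed = %ΔQ / %ΔP = (-670/22545) / (1.7/28.25) = -0.4938…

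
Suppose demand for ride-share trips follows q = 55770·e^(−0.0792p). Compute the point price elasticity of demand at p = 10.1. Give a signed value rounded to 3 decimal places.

-0.800

dq/dp = −0.0792·q = -1984.84. At p = 10.1, q = 25061.1.
Ed = (dq/dp)·(p/q) = (-1984.84) × (10.1/25061.1) = -0.79992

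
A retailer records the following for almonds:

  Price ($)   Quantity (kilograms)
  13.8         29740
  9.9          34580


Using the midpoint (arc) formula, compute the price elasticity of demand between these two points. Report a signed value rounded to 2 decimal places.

%ΔQ = (34580 − 29740) / [(29740 + 34580)/2] = 4840/32160 = 0.150497…
%ΔP = (9.9 − 13.8) / [(13.8 + 9.9)/2] = -3.9/11.85 = -0.329113…
Arc Ed = %ΔQ / %ΔP = (4840/32160) / (-3.9/11.85) = -0.4572…

-0.46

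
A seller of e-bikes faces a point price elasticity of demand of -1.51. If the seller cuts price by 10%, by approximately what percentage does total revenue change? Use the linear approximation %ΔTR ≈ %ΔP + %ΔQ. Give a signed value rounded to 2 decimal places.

%ΔQ ≈ Ed × %ΔP = (-1.51) × (-10%) = +15.1000%
%ΔTR ≈ %ΔP + %ΔQ = (-10%) + (+15.1000%) = +5.1000%

+5.10%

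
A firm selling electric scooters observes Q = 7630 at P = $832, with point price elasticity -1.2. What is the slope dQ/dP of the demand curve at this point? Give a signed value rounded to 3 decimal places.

Ed = (dQ/dP)·(P/Q) ⇒ dQ/dP = Ed·Q/P = (-1.2)·7630/832 = -11.00480…

-11.005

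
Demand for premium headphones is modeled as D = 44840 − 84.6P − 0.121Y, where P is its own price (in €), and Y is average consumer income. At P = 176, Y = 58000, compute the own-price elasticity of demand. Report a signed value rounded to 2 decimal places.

-0.65

At the given values, D = 44840 − 84.6(176) − 0.121(58000) = 22932.4.
∂D/∂P = −84.6.
E = (-84.6) × (176/22932.4) = -0.6492…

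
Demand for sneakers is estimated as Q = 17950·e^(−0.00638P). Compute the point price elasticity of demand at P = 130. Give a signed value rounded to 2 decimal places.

-0.83

dQ/dP = −0.00638·Q = -49.9668. At P = 130, Q = 7831.78.
Ed = (dQ/dP)·(P/Q) = (-49.9668) × (130/7831.78) = -0.8294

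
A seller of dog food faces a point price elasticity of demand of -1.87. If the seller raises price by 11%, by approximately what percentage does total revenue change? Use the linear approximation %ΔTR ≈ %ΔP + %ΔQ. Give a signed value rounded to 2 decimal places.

%ΔQ ≈ Ed × %ΔP = (-1.87) × (+11%) = -20.5700%
%ΔTR ≈ %ΔP + %ΔQ = (+11%) + (-20.5700%) = -9.5700%

-9.57%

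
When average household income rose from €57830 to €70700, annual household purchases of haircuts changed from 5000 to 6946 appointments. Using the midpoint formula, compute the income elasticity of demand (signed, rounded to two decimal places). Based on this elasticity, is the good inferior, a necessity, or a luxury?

%ΔQ = (6946 − 5000)/[( 5000 + 6946)/2] = 1946/5973 = 0.325799…
%ΔIncome = (70700 − 57830)/[( 57830 + 70700)/2] = 12870/64265 = 0.200264…
E_income = (1946/5973) / (12870/64265) = 1.6268…
E_income > 1 ⇒ normal good, luxury.

1.63; luxury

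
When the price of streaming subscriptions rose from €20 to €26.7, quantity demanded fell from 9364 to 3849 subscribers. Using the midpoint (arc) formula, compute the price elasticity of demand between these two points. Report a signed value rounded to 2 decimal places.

-2.91

%ΔQ = (3849 − 9364) / [(9364 + 3849)/2] = -5515/6606.5 = -0.834783…
%ΔP = (26.7 − 20) / [(20 + 26.7)/2] = 6.7/23.35 = 0.286937…
Arc Ed = %ΔQ / %ΔP = (-5515/6606.5) / (6.7/23.35) = -2.9092…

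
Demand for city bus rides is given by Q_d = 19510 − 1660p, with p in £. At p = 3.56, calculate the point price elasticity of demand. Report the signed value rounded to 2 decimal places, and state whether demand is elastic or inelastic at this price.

-0.43; inelastic

dQ_d/dp = −1660. At p = 3.56, Q_d = 19510 − 1660(3.56) = 13600.4.
Ed = (dQ_d/dp)·(p/Q_d) = −1660 × (3.56/13600.4) = -0.4345…
|Ed| = 0.43 < 1, so demand is inelastic.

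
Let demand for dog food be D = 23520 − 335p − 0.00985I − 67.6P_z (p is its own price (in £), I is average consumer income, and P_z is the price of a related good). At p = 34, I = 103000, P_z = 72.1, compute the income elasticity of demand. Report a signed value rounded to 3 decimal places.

At the given values, D = 23520 − 335(34) − 0.00985(103000) − 67.6(72.1) = 6241.49.
∂D/∂I = -0.00985.
E = (-0.00985) × (103000/6241.49) = -0.16254…

-0.163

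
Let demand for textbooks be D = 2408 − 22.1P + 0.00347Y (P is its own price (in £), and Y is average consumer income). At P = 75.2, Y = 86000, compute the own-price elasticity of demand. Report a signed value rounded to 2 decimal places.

-1.59

At the given values, D = 2408 − 22.1(75.2) + 0.00347(86000) = 1044.5.
∂D/∂P = −22.1.
E = (-22.1) × (75.2/1044.5) = -1.5911…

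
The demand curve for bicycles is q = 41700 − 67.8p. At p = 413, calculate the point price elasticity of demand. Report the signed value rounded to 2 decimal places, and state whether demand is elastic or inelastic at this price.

-2.04; elastic

dq/dp = −67.8. At p = 413, q = 41700 − 67.8(413) = 13698.6.
Ed = (dq/dp)·(p/q) = −67.8 × (413/13698.6) = -2.0441…
|Ed| = 2.04 > 1, so demand is elastic.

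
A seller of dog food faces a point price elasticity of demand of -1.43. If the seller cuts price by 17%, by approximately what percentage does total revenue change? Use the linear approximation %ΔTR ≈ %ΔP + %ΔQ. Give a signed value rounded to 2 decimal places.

%ΔQ ≈ Ed × %ΔP = (-1.43) × (-17%) = +24.3100%
%ΔTR ≈ %ΔP + %ΔQ = (-17%) + (+24.3100%) = +7.3100%

+7.31%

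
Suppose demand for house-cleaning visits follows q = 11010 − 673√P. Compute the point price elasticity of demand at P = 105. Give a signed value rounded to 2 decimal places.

dq/dP = −673/(2√P) = -32.839. At P = 105, q = 4113.8.
Ed = (dq/dP)·(P/q) = (-32.839) × (105/4113.8) = -0.8381…

-0.84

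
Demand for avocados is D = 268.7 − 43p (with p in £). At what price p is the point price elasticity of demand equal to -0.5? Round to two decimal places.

Ed = −43p/(268.7 − 43p). Set this equal to -0.5:
43p = 0.5·(268.7 − 43p) ⇒ 43p(1 + 0.5) = 0.5·268.7
p = 0.5·268.7 / (43·1.5) = 2.0829…

2.08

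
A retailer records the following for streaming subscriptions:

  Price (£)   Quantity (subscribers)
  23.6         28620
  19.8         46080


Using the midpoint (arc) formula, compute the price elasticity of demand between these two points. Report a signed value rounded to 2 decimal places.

%ΔQ = (46080 − 28620) / [(28620 + 46080)/2] = 17460/37350 = 0.467469…
%ΔP = (19.8 − 23.6) / [(23.6 + 19.8)/2] = -3.8/21.7 = -0.175115…
Arc Ed = %ΔQ / %ΔP = (17460/37350) / (-3.8/21.7) = -2.6694…

-2.67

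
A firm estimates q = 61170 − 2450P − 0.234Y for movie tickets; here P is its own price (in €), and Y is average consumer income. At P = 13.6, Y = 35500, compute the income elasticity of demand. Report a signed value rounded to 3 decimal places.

-0.425

At the given values, q = 61170 − 2450(13.6) − 0.234(35500) = 19543.
∂q/∂Y = -0.234.
E = (-0.234) × (35500/19543) = -0.42506…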